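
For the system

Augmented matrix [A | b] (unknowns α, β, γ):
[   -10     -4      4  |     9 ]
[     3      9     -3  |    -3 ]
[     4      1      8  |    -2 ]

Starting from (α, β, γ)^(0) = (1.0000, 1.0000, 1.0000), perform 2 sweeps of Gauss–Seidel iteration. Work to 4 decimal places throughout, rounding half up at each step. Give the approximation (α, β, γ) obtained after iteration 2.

Iteration 1:
  α = (9 - (-4)·1.0000 - (4)·1.0000) / (-10) = -0.9000
  β = (-3 - (3)·-0.9000 - (-3)·1.0000) / (9) = 0.3000
  γ = (-2 - (4)·-0.9000 - (1)·0.3000) / (8) = 0.1625
Iteration 2:
  α = (9 - (-4)·0.3000 - (4)·0.1625) / (-10) = -0.9550
  β = (-3 - (3)·-0.9550 - (-3)·0.1625) / (9) = 0.0392
  γ = (-2 - (4)·-0.9550 - (1)·0.0392) / (8) = 0.2226

(-0.9550, 0.0392, 0.2226)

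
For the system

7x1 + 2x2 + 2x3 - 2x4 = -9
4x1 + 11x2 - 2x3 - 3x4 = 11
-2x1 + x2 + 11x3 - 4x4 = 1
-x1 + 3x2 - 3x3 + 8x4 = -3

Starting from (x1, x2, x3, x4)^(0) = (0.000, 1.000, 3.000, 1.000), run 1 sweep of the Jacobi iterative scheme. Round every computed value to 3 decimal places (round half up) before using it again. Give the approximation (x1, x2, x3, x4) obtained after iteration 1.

Iteration 1:
  x1 = (-9 - (2)·1.000 - (2)·3.000 - (-2)·1.000) / (7) = -2.143
  x2 = (11 - (4)·0.000 - (-2)·3.000 - (-3)·1.000) / (11) = 1.818
  x3 = (1 - (-2)·0.000 - (1)·1.000 - (-4)·1.000) / (11) = 0.364
  x4 = (-3 - (-1)·0.000 - (3)·1.000 - (-3)·3.000) / (8) = 0.375

(-2.143, 1.818, 0.364, 0.375)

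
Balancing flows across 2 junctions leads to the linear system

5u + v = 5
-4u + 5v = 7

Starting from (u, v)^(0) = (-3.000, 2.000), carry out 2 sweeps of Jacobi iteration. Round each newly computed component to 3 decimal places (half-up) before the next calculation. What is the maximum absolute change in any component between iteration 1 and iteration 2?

2.880

Iteration 1:
  u = (5 - (1)·2.000) / (5) = 0.600
  v = (7 - (-4)·-3.000) / (5) = -1.000
Iteration 2:
  u = (5 - (1)·-1.000) / (5) = 1.200
  v = (7 - (-4)·0.600) / (5) = 1.880
Change: (0.600, 2.880) → max |·| = 2.880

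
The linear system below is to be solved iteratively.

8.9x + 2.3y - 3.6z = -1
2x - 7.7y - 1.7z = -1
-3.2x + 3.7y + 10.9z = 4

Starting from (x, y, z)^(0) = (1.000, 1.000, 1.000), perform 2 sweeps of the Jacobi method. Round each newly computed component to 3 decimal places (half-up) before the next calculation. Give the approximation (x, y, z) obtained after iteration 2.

Iteration 1:
  x = (-1 - (2.3)·1.000 - (-3.6)·1.000) / (8.9) = 0.034
  y = (-1 - (2)·1.000 - (-1.7)·1.000) / (-7.7) = 0.169
  z = (4 - (-3.2)·1.000 - (3.7)·1.000) / (10.9) = 0.321
Iteration 2:
  x = (-1 - (2.3)·0.169 - (-3.6)·0.321) / (8.9) = -0.026
  y = (-1 - (2)·0.034 - (-1.7)·0.321) / (-7.7) = 0.068
  z = (4 - (-3.2)·0.034 - (3.7)·0.169) / (10.9) = 0.320

(-0.026, 0.068, 0.320)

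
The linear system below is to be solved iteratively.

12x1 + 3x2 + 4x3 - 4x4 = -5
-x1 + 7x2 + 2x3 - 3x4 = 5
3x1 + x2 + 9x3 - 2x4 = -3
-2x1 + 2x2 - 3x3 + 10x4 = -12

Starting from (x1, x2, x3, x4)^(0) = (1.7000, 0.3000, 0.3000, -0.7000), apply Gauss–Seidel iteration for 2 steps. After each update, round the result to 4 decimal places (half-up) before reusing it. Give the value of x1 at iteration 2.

Iteration 1:
  x1 = (-5 - (3)·0.3000 - (4)·0.3000 - (-4)·-0.7000) / (12) = -0.8250
  x2 = (5 - (-1)·-0.8250 - (2)·0.3000 - (-3)·-0.7000) / (7) = 0.2107
  x3 = (-3 - (3)·-0.8250 - (1)·0.2107 - (-2)·-0.7000) / (9) = -0.2373
  x4 = (-12 - (-2)·-0.8250 - (2)·0.2107 - (-3)·-0.2373) / (10) = -1.4783
Iteration 2:
  x1 = (-5 - (3)·0.2107 - (4)·-0.2373 - (-4)·-1.4783) / (12) = -0.8830
  x2 = (5 - (-1)·-0.8830 - (2)·-0.2373 - (-3)·-1.4783) / (7) = 0.0224
  x3 = (-3 - (3)·-0.8830 - (1)·0.0224 - (-2)·-1.4783) / (9) = -0.3700
  x4 = (-12 - (-2)·-0.8830 - (2)·0.0224 - (-3)·-0.3700) / (10) = -1.4921

-0.8830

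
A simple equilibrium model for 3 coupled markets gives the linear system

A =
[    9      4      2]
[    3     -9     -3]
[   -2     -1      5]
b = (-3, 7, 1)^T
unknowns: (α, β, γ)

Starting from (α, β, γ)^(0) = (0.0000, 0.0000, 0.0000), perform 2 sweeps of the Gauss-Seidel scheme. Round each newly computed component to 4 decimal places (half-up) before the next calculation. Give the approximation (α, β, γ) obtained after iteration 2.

Iteration 1:
  α = (-3 - (4)·0.0000 - (2)·0.0000) / (9) = -0.3333
  β = (7 - (3)·-0.3333 - (-3)·0.0000) / (-9) = -0.8889
  γ = (1 - (-2)·-0.3333 - (-1)·-0.8889) / (5) = -0.1111
Iteration 2:
  α = (-3 - (4)·-0.8889 - (2)·-0.1111) / (9) = 0.0864
  β = (7 - (3)·0.0864 - (-3)·-0.1111) / (-9) = -0.7119
  γ = (1 - (-2)·0.0864 - (-1)·-0.7119) / (5) = 0.0922

(0.0864, -0.7119, 0.0922)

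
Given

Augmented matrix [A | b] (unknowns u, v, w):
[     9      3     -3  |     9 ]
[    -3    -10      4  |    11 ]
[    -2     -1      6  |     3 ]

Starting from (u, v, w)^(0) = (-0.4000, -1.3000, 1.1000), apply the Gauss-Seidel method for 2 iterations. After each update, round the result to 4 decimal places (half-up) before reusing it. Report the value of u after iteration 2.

Iteration 1:
  u = (9 - (3)·-1.3000 - (-3)·1.1000) / (9) = 1.8000
  v = (11 - (-3)·1.8000 - (4)·1.1000) / (-10) = -1.2000
  w = (3 - (-2)·1.8000 - (-1)·-1.2000) / (6) = 0.9000
Iteration 2:
  u = (9 - (3)·-1.2000 - (-3)·0.9000) / (9) = 1.7000
  v = (11 - (-3)·1.7000 - (4)·0.9000) / (-10) = -1.2500
  w = (3 - (-2)·1.7000 - (-1)·-1.2500) / (6) = 0.8583

1.7000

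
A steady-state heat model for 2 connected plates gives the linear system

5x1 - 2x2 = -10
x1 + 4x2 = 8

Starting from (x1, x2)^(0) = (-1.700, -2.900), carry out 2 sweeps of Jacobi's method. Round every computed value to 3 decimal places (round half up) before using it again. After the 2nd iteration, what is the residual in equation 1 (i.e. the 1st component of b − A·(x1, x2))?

Iteration 1:
  x1 = (-10 - (-2)·-2.900) / (5) = -3.160
  x2 = (8 - (1)·-1.700) / (4) = 2.425
Iteration 2:
  x1 = (-10 - (-2)·2.425) / (5) = -1.030
  x2 = (8 - (1)·-3.160) / (4) = 2.790
Residual b − A·x = (0.730, -2.130)

0.730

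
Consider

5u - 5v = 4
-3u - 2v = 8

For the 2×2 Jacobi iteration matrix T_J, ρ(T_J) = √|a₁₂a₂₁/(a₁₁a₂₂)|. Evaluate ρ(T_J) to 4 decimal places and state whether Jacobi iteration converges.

1.2247

a₁₂a₂₁/(a₁₁a₂₂) = (-5)·(-3) / ((5)·(-2)) = -1.500000
ρ = √|-1.500000| = √1.500000 = 1.2247
ρ > 1, so Jacobi diverges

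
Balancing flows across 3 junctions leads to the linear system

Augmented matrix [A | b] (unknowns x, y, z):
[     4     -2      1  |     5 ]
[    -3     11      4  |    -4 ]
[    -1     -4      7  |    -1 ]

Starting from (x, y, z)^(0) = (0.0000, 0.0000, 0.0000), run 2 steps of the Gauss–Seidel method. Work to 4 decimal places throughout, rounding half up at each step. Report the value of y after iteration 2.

Iteration 1:
  x = (5 - (-2)·0.0000 - (1)·0.0000) / (4) = 1.2500
  y = (-4 - (-3)·1.2500 - (4)·0.0000) / (11) = -0.0227
  z = (-1 - (-1)·1.2500 - (-4)·-0.0227) / (7) = 0.0227
Iteration 2:
  x = (5 - (-2)·-0.0227 - (1)·0.0227) / (4) = 1.2330
  y = (-4 - (-3)·1.2330 - (4)·0.0227) / (11) = -0.0356
  z = (-1 - (-1)·1.2330 - (-4)·-0.0356) / (7) = 0.0129

-0.0356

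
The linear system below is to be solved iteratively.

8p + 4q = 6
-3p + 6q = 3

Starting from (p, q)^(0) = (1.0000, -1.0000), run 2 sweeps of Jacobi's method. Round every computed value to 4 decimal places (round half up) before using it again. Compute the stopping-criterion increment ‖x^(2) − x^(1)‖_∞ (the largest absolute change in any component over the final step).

Iteration 1:
  p = (6 - (4)·-1.0000) / (8) = 1.2500
  q = (3 - (-3)·1.0000) / (6) = 1.0000
Iteration 2:
  p = (6 - (4)·1.0000) / (8) = 0.2500
  q = (3 - (-3)·1.2500) / (6) = 1.1250
Change: (-1.0000, 0.1250) → max |·| = 1.0000

1.0000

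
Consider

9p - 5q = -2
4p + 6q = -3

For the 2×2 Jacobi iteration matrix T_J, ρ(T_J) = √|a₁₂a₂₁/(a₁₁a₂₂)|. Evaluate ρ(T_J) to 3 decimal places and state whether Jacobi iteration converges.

a₁₂a₂₁/(a₁₁a₂₂) = (-5)·(4) / ((9)·(6)) = -0.370370
ρ = √|-0.370370| = √0.370370 = 0.609
ρ < 1, so Jacobi converges

0.609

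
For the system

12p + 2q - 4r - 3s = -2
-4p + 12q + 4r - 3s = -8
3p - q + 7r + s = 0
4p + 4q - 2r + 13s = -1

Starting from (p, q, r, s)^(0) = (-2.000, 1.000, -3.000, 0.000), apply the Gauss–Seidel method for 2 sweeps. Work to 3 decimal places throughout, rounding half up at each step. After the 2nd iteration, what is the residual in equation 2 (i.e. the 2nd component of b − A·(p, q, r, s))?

Iteration 1:
  p = (-2 - (2)·1.000 - (-4)·-3.000 - (-3)·0.000) / (12) = -1.333
  q = (-8 - (-4)·-1.333 - (4)·-3.000 - (-3)·0.000) / (12) = -0.111
  r = (0 - (3)·-1.333 - (-1)·-0.111 - (1)·0.000) / (7) = 0.555
  s = (-1 - (4)·-1.333 - (4)·-0.111 - (-2)·0.555) / (13) = 0.453
Iteration 2:
  p = (-2 - (2)·-0.111 - (-4)·0.555 - (-3)·0.453) / (12) = 0.150
  q = (-8 - (-4)·0.150 - (4)·0.555 - (-3)·0.453) / (12) = -0.688
  r = (0 - (3)·0.150 - (-1)·-0.688 - (1)·0.453) / (7) = -0.227
  s = (-1 - (4)·0.150 - (4)·-0.688 - (-2)·-0.227) / (13) = 0.054
Residual b − A·x = (-3.170, 1.926, 0.397, -0.004)

1.926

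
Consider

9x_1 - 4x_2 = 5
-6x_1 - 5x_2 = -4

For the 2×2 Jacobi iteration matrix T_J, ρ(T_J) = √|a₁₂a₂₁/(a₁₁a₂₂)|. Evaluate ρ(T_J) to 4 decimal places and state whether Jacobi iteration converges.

0.7303

a₁₂a₂₁/(a₁₁a₂₂) = (-4)·(-6) / ((9)·(-5)) = -0.533333
ρ = √|-0.533333| = √0.533333 = 0.7303
ρ < 1, so Jacobi converges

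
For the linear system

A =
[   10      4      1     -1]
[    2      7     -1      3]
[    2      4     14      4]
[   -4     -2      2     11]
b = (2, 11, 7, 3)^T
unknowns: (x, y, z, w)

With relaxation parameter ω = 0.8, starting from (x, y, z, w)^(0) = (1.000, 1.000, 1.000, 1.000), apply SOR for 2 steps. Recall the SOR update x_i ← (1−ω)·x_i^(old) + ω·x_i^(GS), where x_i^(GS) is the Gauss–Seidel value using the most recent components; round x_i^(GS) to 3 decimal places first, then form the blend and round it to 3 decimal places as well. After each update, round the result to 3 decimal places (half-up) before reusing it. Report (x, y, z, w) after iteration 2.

(-0.182, 1.349, -0.006, 0.481)

Iteration 1:
  x: GS value = (2 - (4)·1.000 - (1)·1.000 - (-1)·1.000) / (10) = -0.200;  x ← (1−ω)·1.000 + ω·-0.200 = 0.040
  y: GS value = (11 - (2)·0.040 - (-1)·1.000 - (3)·1.000) / (7) = 1.274;  y ← (1−ω)·1.000 + ω·1.274 = 1.219
  z: GS value = (7 - (2)·0.040 - (4)·1.219 - (4)·1.000) / (14) = -0.140;  z ← (1−ω)·1.000 + ω·-0.140 = 0.088
  w: GS value = (3 - (-4)·0.040 - (-2)·1.219 - (2)·0.088) / (11) = 0.493;  w ← (1−ω)·1.000 + ω·0.493 = 0.594
Iteration 2:
  x: GS value = (2 - (4)·1.219 - (1)·0.088 - (-1)·0.594) / (10) = -0.237;  x ← (1−ω)·0.040 + ω·-0.237 = -0.182
  y: GS value = (11 - (2)·-0.182 - (-1)·0.088 - (3)·0.594) / (7) = 1.381;  y ← (1−ω)·1.219 + ω·1.381 = 1.349
  z: GS value = (7 - (2)·-0.182 - (4)·1.349 - (4)·0.594) / (14) = -0.029;  z ← (1−ω)·0.088 + ω·-0.029 = -0.006
  w: GS value = (3 - (-4)·-0.182 - (-2)·1.349 - (2)·-0.006) / (11) = 0.453;  w ← (1−ω)·0.594 + ω·0.453 = 0.481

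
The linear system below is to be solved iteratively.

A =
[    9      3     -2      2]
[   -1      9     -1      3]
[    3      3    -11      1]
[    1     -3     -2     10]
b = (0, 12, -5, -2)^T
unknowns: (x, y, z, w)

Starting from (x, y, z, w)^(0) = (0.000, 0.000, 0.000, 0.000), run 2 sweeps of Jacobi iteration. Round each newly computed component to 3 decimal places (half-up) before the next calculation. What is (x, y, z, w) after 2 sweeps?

Iteration 1:
  x = (0 - (3)·0.000 - (-2)·0.000 - (2)·0.000) / (9) = 0.000
  y = (12 - (-1)·0.000 - (-1)·0.000 - (3)·0.000) / (9) = 1.333
  z = (-5 - (3)·0.000 - (3)·0.000 - (1)·0.000) / (-11) = 0.455
  w = (-2 - (1)·0.000 - (-3)·0.000 - (-2)·0.000) / (10) = -0.200
Iteration 2:
  x = (0 - (3)·1.333 - (-2)·0.455 - (2)·-0.200) / (9) = -0.299
  y = (12 - (-1)·0.000 - (-1)·0.455 - (3)·-0.200) / (9) = 1.451
  z = (-5 - (3)·0.000 - (3)·1.333 - (1)·-0.200) / (-11) = 0.800
  w = (-2 - (1)·0.000 - (-3)·1.333 - (-2)·0.455) / (10) = 0.291

(-0.299, 1.451, 0.800, 0.291)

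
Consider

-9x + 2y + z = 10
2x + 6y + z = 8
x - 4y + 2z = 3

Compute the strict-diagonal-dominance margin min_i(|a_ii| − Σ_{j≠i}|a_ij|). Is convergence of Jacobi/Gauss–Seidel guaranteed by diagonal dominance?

row 1: |-9| − (2+1) = 6
row 2: |6| − (2+1) = 3
row 3: |2| − (1+4) = -3
minimum over rows = -3 → not strictly diagonally dominant

-3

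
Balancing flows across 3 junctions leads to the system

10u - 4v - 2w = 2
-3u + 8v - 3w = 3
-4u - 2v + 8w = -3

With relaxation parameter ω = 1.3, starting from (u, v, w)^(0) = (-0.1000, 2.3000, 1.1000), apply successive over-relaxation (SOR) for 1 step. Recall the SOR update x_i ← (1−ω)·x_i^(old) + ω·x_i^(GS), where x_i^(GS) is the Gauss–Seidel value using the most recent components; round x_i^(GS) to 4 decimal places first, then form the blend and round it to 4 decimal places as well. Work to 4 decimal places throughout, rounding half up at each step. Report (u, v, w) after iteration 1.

(1.7720, 1.1976, 0.7235)

Iteration 1:
  u: GS value = (2 - (-4)·2.3000 - (-2)·1.1000) / (10) = 1.3400;  u ← (1−ω)·-0.1000 + ω·1.3400 = 1.7720
  v: GS value = (3 - (-3)·1.7720 - (-3)·1.1000) / (8) = 1.4520;  v ← (1−ω)·2.3000 + ω·1.4520 = 1.1976
  w: GS value = (-3 - (-4)·1.7720 - (-2)·1.1976) / (8) = 0.8104;  w ← (1−ω)·1.1000 + ω·0.8104 = 0.7235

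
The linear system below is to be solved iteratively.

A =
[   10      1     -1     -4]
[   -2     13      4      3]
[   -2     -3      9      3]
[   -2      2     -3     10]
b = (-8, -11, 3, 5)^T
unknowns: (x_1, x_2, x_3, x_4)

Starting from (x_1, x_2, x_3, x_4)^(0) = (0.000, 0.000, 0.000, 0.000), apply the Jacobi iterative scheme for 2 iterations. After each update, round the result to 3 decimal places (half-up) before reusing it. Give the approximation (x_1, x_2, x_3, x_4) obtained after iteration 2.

Iteration 1:
  x_1 = (-8 - (1)·0.000 - (-1)·0.000 - (-4)·0.000) / (10) = -0.800
  x_2 = (-11 - (-2)·0.000 - (4)·0.000 - (3)·0.000) / (13) = -0.846
  x_3 = (3 - (-2)·0.000 - (-3)·0.000 - (3)·0.000) / (9) = 0.333
  x_4 = (5 - (-2)·0.000 - (2)·0.000 - (-3)·0.000) / (10) = 0.500
Iteration 2:
  x_1 = (-8 - (1)·-0.846 - (-1)·0.333 - (-4)·0.500) / (10) = -0.482
  x_2 = (-11 - (-2)·-0.800 - (4)·0.333 - (3)·0.500) / (13) = -1.187
  x_3 = (3 - (-2)·-0.800 - (-3)·-0.846 - (3)·0.500) / (9) = -0.293
  x_4 = (5 - (-2)·-0.800 - (2)·-0.846 - (-3)·0.333) / (10) = 0.609

(-0.482, -1.187, -0.293, 0.609)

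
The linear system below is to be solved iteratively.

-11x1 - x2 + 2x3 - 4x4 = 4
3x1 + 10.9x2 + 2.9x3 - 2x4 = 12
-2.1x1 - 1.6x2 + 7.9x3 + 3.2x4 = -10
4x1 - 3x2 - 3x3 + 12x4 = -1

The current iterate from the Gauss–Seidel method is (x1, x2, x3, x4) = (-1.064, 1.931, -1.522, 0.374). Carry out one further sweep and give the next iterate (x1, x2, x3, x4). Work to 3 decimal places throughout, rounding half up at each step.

(-0.952, 1.836, -1.299, 0.368)

One sweep:
  x1 = (4 - (-1)·1.931 - (2)·-1.522 - (-4)·0.374) / (-11) = -0.952
  x2 = (12 - (3)·-0.952 - (2.9)·-1.522 - (-2)·0.374) / (10.9) = 1.836
  x3 = (-10 - (-2.1)·-0.952 - (-1.6)·1.836 - (3.2)·0.374) / (7.9) = -1.299
  x4 = (-1 - (4)·-0.952 - (-3)·1.836 - (-3)·-1.299) / (12) = 0.368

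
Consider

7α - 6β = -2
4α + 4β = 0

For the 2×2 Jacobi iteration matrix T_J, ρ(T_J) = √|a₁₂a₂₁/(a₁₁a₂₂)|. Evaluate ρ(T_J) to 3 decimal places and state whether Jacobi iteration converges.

a₁₂a₂₁/(a₁₁a₂₂) = (-6)·(4) / ((7)·(4)) = -0.857143
ρ = √|-0.857143| = √0.857143 = 0.926
ρ < 1, so Jacobi converges

0.926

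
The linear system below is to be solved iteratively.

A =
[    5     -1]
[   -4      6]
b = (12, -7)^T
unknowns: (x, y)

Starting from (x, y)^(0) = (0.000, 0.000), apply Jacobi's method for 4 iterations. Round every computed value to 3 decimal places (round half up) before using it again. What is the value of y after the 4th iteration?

0.491

Iteration 1:
  x = (12 - (-1)·0.000) / (5) = 2.400
  y = (-7 - (-4)·0.000) / (6) = -1.167
Iteration 2:
  x = (12 - (-1)·-1.167) / (5) = 2.167
  y = (-7 - (-4)·2.400) / (6) = 0.433
Iteration 3:
  x = (12 - (-1)·0.433) / (5) = 2.487
  y = (-7 - (-4)·2.167) / (6) = 0.278
Iteration 4:
  x = (12 - (-1)·0.278) / (5) = 2.456
  y = (-7 - (-4)·2.487) / (6) = 0.491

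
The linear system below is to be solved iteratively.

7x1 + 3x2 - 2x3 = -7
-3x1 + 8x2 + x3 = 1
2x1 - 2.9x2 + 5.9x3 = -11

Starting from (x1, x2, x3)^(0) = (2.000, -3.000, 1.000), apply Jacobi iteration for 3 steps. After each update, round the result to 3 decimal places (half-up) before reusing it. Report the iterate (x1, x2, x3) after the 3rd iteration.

(-1.843, -0.590, -0.614)

Iteration 1:
  x1 = (-7 - (3)·-3.000 - (-2)·1.000) / (7) = 0.571
  x2 = (1 - (-3)·2.000 - (1)·1.000) / (8) = 0.750
  x3 = (-11 - (2)·2.000 - (-2.9)·-3.000) / (5.9) = -4.017
Iteration 2:
  x1 = (-7 - (3)·0.750 - (-2)·-4.017) / (7) = -2.469
  x2 = (1 - (-3)·0.571 - (1)·-4.017) / (8) = 0.841
  x3 = (-11 - (2)·0.571 - (-2.9)·0.750) / (5.9) = -1.689
Iteration 3:
  x1 = (-7 - (3)·0.841 - (-2)·-1.689) / (7) = -1.843
  x2 = (1 - (-3)·-2.469 - (1)·-1.689) / (8) = -0.590
  x3 = (-11 - (2)·-2.469 - (-2.9)·0.841) / (5.9) = -0.614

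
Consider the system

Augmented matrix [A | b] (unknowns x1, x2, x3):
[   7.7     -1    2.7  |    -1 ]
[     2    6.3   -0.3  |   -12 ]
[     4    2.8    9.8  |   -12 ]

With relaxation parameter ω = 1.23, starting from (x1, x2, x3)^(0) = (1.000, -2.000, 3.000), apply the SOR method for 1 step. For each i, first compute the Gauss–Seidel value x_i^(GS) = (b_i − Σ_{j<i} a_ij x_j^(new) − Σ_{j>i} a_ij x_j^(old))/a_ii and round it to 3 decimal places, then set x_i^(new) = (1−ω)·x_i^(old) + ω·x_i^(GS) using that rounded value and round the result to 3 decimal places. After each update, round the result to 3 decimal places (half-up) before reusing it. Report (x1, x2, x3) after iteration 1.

Iteration 1:
  x1: GS value = (-1 - (-1)·-2.000 - (2.7)·3.000) / (7.7) = -1.442;  x1 ← (1−ω)·1.000 + ω·-1.442 = -2.004
  x2: GS value = (-12 - (2)·-2.004 - (-0.3)·3.000) / (6.3) = -1.126;  x2 ← (1−ω)·-2.000 + ω·-1.126 = -0.925
  x3: GS value = (-12 - (4)·-2.004 - (2.8)·-0.925) / (9.8) = -0.142;  x3 ← (1−ω)·3.000 + ω·-0.142 = -0.865

(-2.004, -0.925, -0.865)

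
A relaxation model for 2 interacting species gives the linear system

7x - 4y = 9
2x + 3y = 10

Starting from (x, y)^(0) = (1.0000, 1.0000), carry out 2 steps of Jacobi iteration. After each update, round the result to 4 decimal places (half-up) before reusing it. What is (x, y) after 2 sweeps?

(2.8095, 2.0953)

Iteration 1:
  x = (9 - (-4)·1.0000) / (7) = 1.8571
  y = (10 - (2)·1.0000) / (3) = 2.6667
Iteration 2:
  x = (9 - (-4)·2.6667) / (7) = 2.8095
  y = (10 - (2)·1.8571) / (3) = 2.0953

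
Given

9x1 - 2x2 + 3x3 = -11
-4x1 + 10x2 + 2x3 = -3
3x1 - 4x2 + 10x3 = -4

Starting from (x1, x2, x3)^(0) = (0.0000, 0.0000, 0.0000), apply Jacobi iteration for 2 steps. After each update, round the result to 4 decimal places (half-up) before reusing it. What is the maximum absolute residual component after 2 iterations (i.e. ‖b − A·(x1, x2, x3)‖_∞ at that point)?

Iteration 1:
  x1 = (-11 - (-2)·0.0000 - (3)·0.0000) / (9) = -1.2222
  x2 = (-3 - (-4)·0.0000 - (2)·0.0000) / (10) = -0.3000
  x3 = (-4 - (3)·0.0000 - (-4)·0.0000) / (10) = -0.4000
Iteration 2:
  x1 = (-11 - (-2)·-0.3000 - (3)·-0.4000) / (9) = -1.1556
  x2 = (-3 - (-4)·-1.2222 - (2)·-0.4000) / (10) = -0.7089
  x3 = (-4 - (3)·-1.2222 - (-4)·-0.3000) / (10) = -0.1533
Residual b − A·x = (-1.5575, -0.2268, -1.8358); ∞-norm = 1.8358

1.8358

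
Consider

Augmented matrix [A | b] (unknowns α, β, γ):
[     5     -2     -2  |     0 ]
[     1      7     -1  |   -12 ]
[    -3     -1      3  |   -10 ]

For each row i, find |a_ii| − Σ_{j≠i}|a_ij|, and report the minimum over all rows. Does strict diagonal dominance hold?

-1

row 1: |5| − (2+2) = 1
row 2: |7| − (1+1) = 5
row 3: |3| − (3+1) = -1
minimum over rows = -1 → not strictly diagonally dominant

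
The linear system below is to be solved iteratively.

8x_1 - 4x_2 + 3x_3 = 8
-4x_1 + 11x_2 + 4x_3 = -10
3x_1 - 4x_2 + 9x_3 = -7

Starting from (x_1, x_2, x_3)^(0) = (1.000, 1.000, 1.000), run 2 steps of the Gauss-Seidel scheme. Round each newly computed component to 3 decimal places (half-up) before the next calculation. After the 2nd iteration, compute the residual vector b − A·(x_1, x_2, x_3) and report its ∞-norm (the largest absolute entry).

2.502

Iteration 1:
  x_1 = (8 - (-4)·1.000 - (3)·1.000) / (8) = 1.125
  x_2 = (-10 - (-4)·1.125 - (4)·1.000) / (11) = -0.864
  x_3 = (-7 - (3)·1.125 - (-4)·-0.864) / (9) = -1.537
Iteration 2:
  x_1 = (8 - (-4)·-0.864 - (3)·-1.537) / (8) = 1.144
  x_2 = (-10 - (-4)·1.144 - (4)·-1.537) / (11) = 0.066
  x_3 = (-7 - (3)·1.144 - (-4)·0.066) / (9) = -1.130
Residual b − A·x = (2.502, -1.630, 0.002); ∞-norm = 2.502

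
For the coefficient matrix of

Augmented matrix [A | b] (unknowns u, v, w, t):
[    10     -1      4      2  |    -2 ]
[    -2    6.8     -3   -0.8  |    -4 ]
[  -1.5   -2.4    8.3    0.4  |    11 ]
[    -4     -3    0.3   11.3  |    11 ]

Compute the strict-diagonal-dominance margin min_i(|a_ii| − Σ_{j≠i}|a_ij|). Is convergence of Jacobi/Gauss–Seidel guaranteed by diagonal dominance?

row 1: |10| − (1+4+2) = 3
row 2: |6.8| − (2+3+0.8) = 1
row 3: |8.3| − (1.5+2.4+0.4) = 4
row 4: |11.3| − (4+3+0.3) = 4
minimum over rows = 1 → strictly diagonally dominant (convergence guaranteed)

1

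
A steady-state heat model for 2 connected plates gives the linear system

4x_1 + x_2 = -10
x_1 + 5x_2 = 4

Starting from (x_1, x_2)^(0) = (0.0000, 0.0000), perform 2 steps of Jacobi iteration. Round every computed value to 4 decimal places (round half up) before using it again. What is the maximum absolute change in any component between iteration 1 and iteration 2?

0.5000

Iteration 1:
  x_1 = (-10 - (1)·0.0000) / (4) = -2.5000
  x_2 = (4 - (1)·0.0000) / (5) = 0.8000
Iteration 2:
  x_1 = (-10 - (1)·0.8000) / (4) = -2.7000
  x_2 = (4 - (1)·-2.5000) / (5) = 1.3000
Change: (-0.2000, 0.5000) → max |·| = 0.5000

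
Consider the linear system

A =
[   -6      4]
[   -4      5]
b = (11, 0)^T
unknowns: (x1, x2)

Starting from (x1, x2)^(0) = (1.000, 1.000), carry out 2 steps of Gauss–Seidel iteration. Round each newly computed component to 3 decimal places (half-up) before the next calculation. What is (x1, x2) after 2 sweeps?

(-2.456, -1.965)

Iteration 1:
  x1 = (11 - (4)·1.000) / (-6) = -1.167
  x2 = (0 - (-4)·-1.167) / (5) = -0.934
Iteration 2:
  x1 = (11 - (4)·-0.934) / (-6) = -2.456
  x2 = (0 - (-4)·-2.456) / (5) = -1.965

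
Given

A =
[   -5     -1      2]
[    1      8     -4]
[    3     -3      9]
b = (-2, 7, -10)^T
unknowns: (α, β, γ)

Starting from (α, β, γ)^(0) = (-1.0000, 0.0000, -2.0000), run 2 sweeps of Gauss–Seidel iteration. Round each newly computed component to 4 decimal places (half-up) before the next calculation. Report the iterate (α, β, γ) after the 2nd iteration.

Iteration 1:
  α = (-2 - (-1)·0.0000 - (2)·-2.0000) / (-5) = -0.4000
  β = (7 - (1)·-0.4000 - (-4)·-2.0000) / (8) = -0.0750
  γ = (-10 - (3)·-0.4000 - (-3)·-0.0750) / (9) = -1.0028
Iteration 2:
  α = (-2 - (-1)·-0.0750 - (2)·-1.0028) / (-5) = 0.0139
  β = (7 - (1)·0.0139 - (-4)·-1.0028) / (8) = 0.3719
  γ = (-10 - (3)·0.0139 - (-3)·0.3719) / (9) = -0.9918

(0.0139, 0.3719, -0.9918)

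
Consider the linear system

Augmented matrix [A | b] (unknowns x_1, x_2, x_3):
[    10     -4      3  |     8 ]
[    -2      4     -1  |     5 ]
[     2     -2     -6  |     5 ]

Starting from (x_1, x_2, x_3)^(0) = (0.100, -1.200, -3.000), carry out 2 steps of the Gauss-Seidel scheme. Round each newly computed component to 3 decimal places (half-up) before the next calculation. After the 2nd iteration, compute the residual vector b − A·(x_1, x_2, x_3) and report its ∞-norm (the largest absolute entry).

Iteration 1:
  x_1 = (8 - (-4)·-1.200 - (3)·-3.000) / (10) = 1.220
  x_2 = (5 - (-2)·1.220 - (-1)·-3.000) / (4) = 1.110
  x_3 = (5 - (2)·1.220 - (-2)·1.110) / (-6) = -0.797
Iteration 2:
  x_1 = (8 - (-4)·1.110 - (3)·-0.797) / (10) = 1.483
  x_2 = (5 - (-2)·1.483 - (-1)·-0.797) / (4) = 1.792
  x_3 = (5 - (2)·1.483 - (-2)·1.792) / (-6) = -0.936
Residual b − A·x = (3.146, -0.138, 0.002); ∞-norm = 3.146

3.146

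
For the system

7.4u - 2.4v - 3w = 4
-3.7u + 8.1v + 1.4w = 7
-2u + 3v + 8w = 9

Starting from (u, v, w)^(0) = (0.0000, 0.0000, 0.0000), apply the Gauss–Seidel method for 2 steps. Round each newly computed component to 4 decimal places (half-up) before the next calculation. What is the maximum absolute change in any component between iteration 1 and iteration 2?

Iteration 1:
  u = (4 - (-2.4)·0.0000 - (-3)·0.0000) / (7.4) = 0.5405
  v = (7 - (-3.7)·0.5405 - (1.4)·0.0000) / (8.1) = 1.1111
  w = (9 - (-2)·0.5405 - (3)·1.1111) / (8) = 0.8435
Iteration 2:
  u = (4 - (-2.4)·1.1111 - (-3)·0.8435) / (7.4) = 1.2429
  v = (7 - (-3.7)·1.2429 - (1.4)·0.8435) / (8.1) = 1.2862
  w = (9 - (-2)·1.2429 - (3)·1.2862) / (8) = 0.9534
Change: (0.7024, 0.1751, 0.1099) → max |·| = 0.7024

0.7024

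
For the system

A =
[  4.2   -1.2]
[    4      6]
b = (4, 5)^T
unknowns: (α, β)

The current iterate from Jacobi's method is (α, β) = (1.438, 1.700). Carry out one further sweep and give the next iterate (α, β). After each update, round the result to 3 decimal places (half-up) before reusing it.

One sweep:
  α = (4 - (-1.2)·1.700) / (4.2) = 1.438
  β = (5 - (4)·1.438) / (6) = -0.125

(1.438, -0.125)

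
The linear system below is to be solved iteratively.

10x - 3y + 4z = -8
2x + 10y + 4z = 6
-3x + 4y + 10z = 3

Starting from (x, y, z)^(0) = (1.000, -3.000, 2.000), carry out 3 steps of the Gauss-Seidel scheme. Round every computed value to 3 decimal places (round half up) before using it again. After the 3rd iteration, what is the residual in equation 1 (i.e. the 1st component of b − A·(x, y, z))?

Iteration 1:
  x = (-8 - (-3)·-3.000 - (4)·2.000) / (10) = -2.500
  y = (6 - (2)·-2.500 - (4)·2.000) / (10) = 0.300
  z = (3 - (-3)·-2.500 - (4)·0.300) / (10) = -0.570
Iteration 2:
  x = (-8 - (-3)·0.300 - (4)·-0.570) / (10) = -0.482
  y = (6 - (2)·-0.482 - (4)·-0.570) / (10) = 0.924
  z = (3 - (-3)·-0.482 - (4)·0.924) / (10) = -0.214
Iteration 3:
  x = (-8 - (-3)·0.924 - (4)·-0.214) / (10) = -0.437
  y = (6 - (2)·-0.437 - (4)·-0.214) / (10) = 0.773
  z = (3 - (-3)·-0.437 - (4)·0.773) / (10) = -0.140
Residual b − A·x = (-0.751, -0.296, -0.003)

-0.751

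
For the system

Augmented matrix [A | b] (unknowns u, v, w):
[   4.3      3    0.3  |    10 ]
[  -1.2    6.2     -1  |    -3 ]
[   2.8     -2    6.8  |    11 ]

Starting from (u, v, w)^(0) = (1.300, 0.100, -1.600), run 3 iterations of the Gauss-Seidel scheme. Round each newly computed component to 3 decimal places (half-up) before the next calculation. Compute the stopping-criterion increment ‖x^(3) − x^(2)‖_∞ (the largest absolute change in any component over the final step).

0.263

Iteration 1:
  u = (10 - (3)·0.100 - (0.3)·-1.600) / (4.3) = 2.367
  v = (-3 - (-1.2)·2.367 - (-1)·-1.600) / (6.2) = -0.284
  w = (11 - (2.8)·2.367 - (-2)·-0.284) / (6.8) = 0.559
Iteration 2:
  u = (10 - (3)·-0.284 - (0.3)·0.559) / (4.3) = 2.485
  v = (-3 - (-1.2)·2.485 - (-1)·0.559) / (6.2) = 0.087
  w = (11 - (2.8)·2.485 - (-2)·0.087) / (6.8) = 0.620
Iteration 3:
  u = (10 - (3)·0.087 - (0.3)·0.620) / (4.3) = 2.222
  v = (-3 - (-1.2)·2.222 - (-1)·0.620) / (6.2) = 0.046
  w = (11 - (2.8)·2.222 - (-2)·0.046) / (6.8) = 0.716
Change: (-0.263, -0.041, 0.096) → max |·| = 0.263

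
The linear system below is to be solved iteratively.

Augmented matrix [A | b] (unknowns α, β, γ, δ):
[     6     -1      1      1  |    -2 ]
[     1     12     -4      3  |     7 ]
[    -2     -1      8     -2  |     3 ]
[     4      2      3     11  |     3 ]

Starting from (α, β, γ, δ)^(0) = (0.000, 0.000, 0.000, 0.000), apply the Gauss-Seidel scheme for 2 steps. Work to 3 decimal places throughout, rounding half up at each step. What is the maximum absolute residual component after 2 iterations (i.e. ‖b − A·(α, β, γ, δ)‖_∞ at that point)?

Iteration 1:
  α = (-2 - (-1)·0.000 - (1)·0.000 - (1)·0.000) / (6) = -0.333
  β = (7 - (1)·-0.333 - (-4)·0.000 - (3)·0.000) / (12) = 0.611
  γ = (3 - (-2)·-0.333 - (-1)·0.611 - (-2)·0.000) / (8) = 0.368
  δ = (3 - (4)·-0.333 - (2)·0.611 - (3)·0.368) / (11) = 0.182
Iteration 2:
  α = (-2 - (-1)·0.611 - (1)·0.368 - (1)·0.182) / (6) = -0.323
  β = (7 - (1)·-0.323 - (-4)·0.368 - (3)·0.182) / (12) = 0.687
  γ = (3 - (-2)·-0.323 - (-1)·0.687 - (-2)·0.182) / (8) = 0.426
  δ = (3 - (4)·-0.323 - (2)·0.687 - (3)·0.426) / (11) = 0.149
Residual b − A·x = (0.050, 0.336, -0.069, 0.001); ∞-norm = 0.336

0.336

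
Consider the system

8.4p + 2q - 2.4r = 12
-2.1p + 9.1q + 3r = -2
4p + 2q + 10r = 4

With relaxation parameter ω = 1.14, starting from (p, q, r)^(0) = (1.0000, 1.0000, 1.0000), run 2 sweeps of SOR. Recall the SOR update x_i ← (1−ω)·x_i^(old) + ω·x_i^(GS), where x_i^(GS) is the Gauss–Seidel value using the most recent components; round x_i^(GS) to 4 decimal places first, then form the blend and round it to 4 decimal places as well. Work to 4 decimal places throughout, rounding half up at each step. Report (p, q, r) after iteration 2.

Iteration 1:
  p: GS value = (12 - (2)·1.0000 - (-2.4)·1.0000) / (8.4) = 1.4762;  p ← (1−ω)·1.0000 + ω·1.4762 = 1.5429
  q: GS value = (-2 - (-2.1)·1.5429 - (3)·1.0000) / (9.1) = -0.1934;  q ← (1−ω)·1.0000 + ω·-0.1934 = -0.3605
  r: GS value = (4 - (4)·1.5429 - (2)·-0.3605) / (10) = -0.1451;  r ← (1−ω)·1.0000 + ω·-0.1451 = -0.3054
Iteration 2:
  p: GS value = (12 - (2)·-0.3605 - (-2.4)·-0.3054) / (8.4) = 1.4271;  p ← (1−ω)·1.5429 + ω·1.4271 = 1.4109
  q: GS value = (-2 - (-2.1)·1.4109 - (3)·-0.3054) / (9.1) = 0.2065;  q ← (1−ω)·-0.3605 + ω·0.2065 = 0.2859
  r: GS value = (4 - (4)·1.4109 - (2)·0.2859) / (10) = -0.2215;  r ← (1−ω)·-0.3054 + ω·-0.2215 = -0.2098

(1.4109, 0.2859, -0.2098)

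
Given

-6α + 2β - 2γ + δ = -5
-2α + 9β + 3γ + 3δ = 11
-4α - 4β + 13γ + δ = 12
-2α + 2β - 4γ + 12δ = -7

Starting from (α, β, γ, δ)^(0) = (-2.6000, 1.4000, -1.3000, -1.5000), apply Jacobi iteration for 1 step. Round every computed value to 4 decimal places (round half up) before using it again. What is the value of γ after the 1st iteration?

0.6692

Iteration 1:
  α = (-5 - (2)·1.4000 - (-2)·-1.3000 - (1)·-1.5000) / (-6) = 1.4833
  β = (11 - (-2)·-2.6000 - (3)·-1.3000 - (3)·-1.5000) / (9) = 1.5778
  γ = (12 - (-4)·-2.6000 - (-4)·1.4000 - (1)·-1.5000) / (13) = 0.6692
  δ = (-7 - (-2)·-2.6000 - (2)·1.4000 - (-4)·-1.3000) / (12) = -1.6833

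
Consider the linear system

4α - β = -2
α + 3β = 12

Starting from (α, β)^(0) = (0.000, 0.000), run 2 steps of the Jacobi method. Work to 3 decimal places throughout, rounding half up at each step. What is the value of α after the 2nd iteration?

Iteration 1:
  α = (-2 - (-1)·0.000) / (4) = -0.500
  β = (12 - (1)·0.000) / (3) = 4.000
Iteration 2:
  α = (-2 - (-1)·4.000) / (4) = 0.500
  β = (12 - (1)·-0.500) / (3) = 4.167

0.500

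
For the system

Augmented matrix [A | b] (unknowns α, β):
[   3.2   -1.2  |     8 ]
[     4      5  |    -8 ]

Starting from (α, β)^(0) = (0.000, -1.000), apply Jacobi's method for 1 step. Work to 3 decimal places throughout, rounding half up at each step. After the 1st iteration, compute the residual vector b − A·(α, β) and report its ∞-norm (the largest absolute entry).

8.500

Iteration 1:
  α = (8 - (-1.2)·-1.000) / (3.2) = 2.125
  β = (-8 - (4)·0.000) / (5) = -1.600
Residual b − A·x = (-0.720, -8.500); ∞-norm = 8.500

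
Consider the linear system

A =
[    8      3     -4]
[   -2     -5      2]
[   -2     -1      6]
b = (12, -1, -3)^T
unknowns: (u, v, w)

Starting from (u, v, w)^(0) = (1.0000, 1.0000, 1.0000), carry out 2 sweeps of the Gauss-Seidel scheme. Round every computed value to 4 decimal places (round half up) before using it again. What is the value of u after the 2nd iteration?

1.5354

Iteration 1:
  u = (12 - (3)·1.0000 - (-4)·1.0000) / (8) = 1.6250
  v = (-1 - (-2)·1.6250 - (2)·1.0000) / (-5) = -0.0500
  w = (-3 - (-2)·1.6250 - (-1)·-0.0500) / (6) = 0.0333
Iteration 2:
  u = (12 - (3)·-0.0500 - (-4)·0.0333) / (8) = 1.5354
  v = (-1 - (-2)·1.5354 - (2)·0.0333) / (-5) = -0.4008
  w = (-3 - (-2)·1.5354 - (-1)·-0.4008) / (6) = -0.0550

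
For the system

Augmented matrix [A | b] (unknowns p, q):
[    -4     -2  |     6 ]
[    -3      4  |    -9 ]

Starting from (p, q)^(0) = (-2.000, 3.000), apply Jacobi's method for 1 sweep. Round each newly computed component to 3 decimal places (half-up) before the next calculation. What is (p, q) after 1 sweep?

(-3.000, -3.750)

Iteration 1:
  p = (6 - (-2)·3.000) / (-4) = -3.000
  q = (-9 - (-3)·-2.000) / (4) = -3.750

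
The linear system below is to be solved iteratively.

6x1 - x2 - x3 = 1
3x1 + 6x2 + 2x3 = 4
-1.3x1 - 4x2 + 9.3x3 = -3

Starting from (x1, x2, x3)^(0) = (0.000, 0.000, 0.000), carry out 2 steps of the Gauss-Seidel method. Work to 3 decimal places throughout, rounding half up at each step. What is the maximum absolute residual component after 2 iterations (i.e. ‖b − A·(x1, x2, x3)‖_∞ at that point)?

0.029

Iteration 1:
  x1 = (1 - (-1)·0.000 - (-1)·0.000) / (6) = 0.167
  x2 = (4 - (3)·0.167 - (2)·0.000) / (6) = 0.583
  x3 = (-3 - (-1.3)·0.167 - (-4)·0.583) / (9.3) = -0.048
Iteration 2:
  x1 = (1 - (-1)·0.583 - (-1)·-0.048) / (6) = 0.256
  x2 = (4 - (3)·0.256 - (2)·-0.048) / (6) = 0.555
  x3 = (-3 - (-1.3)·0.256 - (-4)·0.555) / (9.3) = -0.048
Residual b − A·x = (-0.029, -0.002, -0.001); ∞-norm = 0.029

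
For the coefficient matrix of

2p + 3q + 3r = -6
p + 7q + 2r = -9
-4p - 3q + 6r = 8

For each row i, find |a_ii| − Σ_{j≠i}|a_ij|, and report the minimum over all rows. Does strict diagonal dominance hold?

-4

row 1: |2| − (3+3) = -4
row 2: |7| − (1+2) = 4
row 3: |6| − (4+3) = -1
minimum over rows = -4 → not strictly diagonally dominant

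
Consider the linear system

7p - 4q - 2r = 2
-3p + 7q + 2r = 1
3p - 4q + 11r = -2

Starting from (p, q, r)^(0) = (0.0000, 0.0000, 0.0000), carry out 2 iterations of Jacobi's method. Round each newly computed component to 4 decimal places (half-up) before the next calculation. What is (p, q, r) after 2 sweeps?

Iteration 1:
  p = (2 - (-4)·0.0000 - (-2)·0.0000) / (7) = 0.2857
  q = (1 - (-3)·0.0000 - (2)·0.0000) / (7) = 0.1429
  r = (-2 - (3)·0.0000 - (-4)·0.0000) / (11) = -0.1818
Iteration 2:
  p = (2 - (-4)·0.1429 - (-2)·-0.1818) / (7) = 0.3154
  q = (1 - (-3)·0.2857 - (2)·-0.1818) / (7) = 0.3172
  r = (-2 - (3)·0.2857 - (-4)·0.1429) / (11) = -0.2078

(0.3154, 0.3172, -0.2078)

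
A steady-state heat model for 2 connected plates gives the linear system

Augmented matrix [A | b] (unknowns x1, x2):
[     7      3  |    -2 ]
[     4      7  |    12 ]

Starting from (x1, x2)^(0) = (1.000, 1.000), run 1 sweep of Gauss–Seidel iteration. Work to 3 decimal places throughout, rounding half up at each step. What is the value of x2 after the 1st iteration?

2.122

Iteration 1:
  x1 = (-2 - (3)·1.000) / (7) = -0.714
  x2 = (12 - (4)·-0.714) / (7) = 2.122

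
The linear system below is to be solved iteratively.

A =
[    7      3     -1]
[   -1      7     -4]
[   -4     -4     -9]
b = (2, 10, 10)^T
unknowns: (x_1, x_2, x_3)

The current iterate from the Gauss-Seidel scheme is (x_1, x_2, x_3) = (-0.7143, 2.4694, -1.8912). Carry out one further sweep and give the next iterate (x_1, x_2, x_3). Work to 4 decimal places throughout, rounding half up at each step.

One sweep:
  x_1 = (2 - (3)·2.4694 - (-1)·-1.8912) / (7) = -1.0428
  x_2 = (10 - (-1)·-1.0428 - (-4)·-1.8912) / (7) = 0.1989
  x_3 = (10 - (-4)·-1.0428 - (-4)·0.1989) / (-9) = -0.7360

(-1.0428, 0.1989, -0.7360)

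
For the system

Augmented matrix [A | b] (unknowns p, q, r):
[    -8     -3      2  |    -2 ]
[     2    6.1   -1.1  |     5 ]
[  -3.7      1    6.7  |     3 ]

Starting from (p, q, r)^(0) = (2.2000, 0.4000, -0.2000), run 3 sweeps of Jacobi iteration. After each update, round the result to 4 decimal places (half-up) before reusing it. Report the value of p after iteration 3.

Iteration 1:
  p = (-2 - (-3)·0.4000 - (2)·-0.2000) / (-8) = 0.0500
  q = (5 - (2)·2.2000 - (-1.1)·-0.2000) / (6.1) = 0.0623
  r = (3 - (-3.7)·2.2000 - (1)·0.4000) / (6.7) = 1.6030
Iteration 2:
  p = (-2 - (-3)·0.0623 - (2)·1.6030) / (-8) = 0.6274
  q = (5 - (2)·0.0500 - (-1.1)·1.6030) / (6.1) = 1.0923
  r = (3 - (-3.7)·0.0500 - (1)·0.0623) / (6.7) = 0.4661
Iteration 3:
  p = (-2 - (-3)·1.0923 - (2)·0.4661) / (-8) = -0.0431
  q = (5 - (2)·0.6274 - (-1.1)·0.4661) / (6.1) = 0.6980
  r = (3 - (-3.7)·0.6274 - (1)·1.0923) / (6.7) = 0.6312

-0.0431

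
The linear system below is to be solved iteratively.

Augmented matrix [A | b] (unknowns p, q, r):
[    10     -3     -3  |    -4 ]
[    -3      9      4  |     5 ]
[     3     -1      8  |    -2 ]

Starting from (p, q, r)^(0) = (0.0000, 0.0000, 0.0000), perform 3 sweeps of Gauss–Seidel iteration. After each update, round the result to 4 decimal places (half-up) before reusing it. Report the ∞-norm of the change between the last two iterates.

Iteration 1:
  p = (-4 - (-3)·0.0000 - (-3)·0.0000) / (10) = -0.4000
  q = (5 - (-3)·-0.4000 - (4)·0.0000) / (9) = 0.4222
  r = (-2 - (3)·-0.4000 - (-1)·0.4222) / (8) = -0.0472
Iteration 2:
  p = (-4 - (-3)·0.4222 - (-3)·-0.0472) / (10) = -0.2875
  q = (5 - (-3)·-0.2875 - (4)·-0.0472) / (9) = 0.4807
  r = (-2 - (3)·-0.2875 - (-1)·0.4807) / (8) = -0.0821
Iteration 3:
  p = (-4 - (-3)·0.4807 - (-3)·-0.0821) / (10) = -0.2804
  q = (5 - (-3)·-0.2804 - (4)·-0.0821) / (9) = 0.4986
  r = (-2 - (3)·-0.2804 - (-1)·0.4986) / (8) = -0.0825
Change: (0.0071, 0.0179, -0.0004) → max |·| = 0.0179

0.0179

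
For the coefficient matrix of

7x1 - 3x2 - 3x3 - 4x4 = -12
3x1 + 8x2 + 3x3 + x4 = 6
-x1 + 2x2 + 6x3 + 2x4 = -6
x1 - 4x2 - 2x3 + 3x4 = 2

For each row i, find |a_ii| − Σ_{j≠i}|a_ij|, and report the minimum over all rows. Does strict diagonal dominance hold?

row 1: |7| − (3+3+4) = -3
row 2: |8| − (3+3+1) = 1
row 3: |6| − (1+2+2) = 1
row 4: |3| − (1+4+2) = -4
minimum over rows = -4 → not strictly diagonally dominant

-4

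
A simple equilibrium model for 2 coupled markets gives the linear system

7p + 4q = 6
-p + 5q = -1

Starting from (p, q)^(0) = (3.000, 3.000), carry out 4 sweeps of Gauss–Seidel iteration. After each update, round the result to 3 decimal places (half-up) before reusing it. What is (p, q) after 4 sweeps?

(0.874, -0.025)

Iteration 1:
  p = (6 - (4)·3.000) / (7) = -0.857
  q = (-1 - (-1)·-0.857) / (5) = -0.371
Iteration 2:
  p = (6 - (4)·-0.371) / (7) = 1.069
  q = (-1 - (-1)·1.069) / (5) = 0.014
Iteration 3:
  p = (6 - (4)·0.014) / (7) = 0.849
  q = (-1 - (-1)·0.849) / (5) = -0.030
Iteration 4:
  p = (6 - (4)·-0.030) / (7) = 0.874
  q = (-1 - (-1)·0.874) / (5) = -0.025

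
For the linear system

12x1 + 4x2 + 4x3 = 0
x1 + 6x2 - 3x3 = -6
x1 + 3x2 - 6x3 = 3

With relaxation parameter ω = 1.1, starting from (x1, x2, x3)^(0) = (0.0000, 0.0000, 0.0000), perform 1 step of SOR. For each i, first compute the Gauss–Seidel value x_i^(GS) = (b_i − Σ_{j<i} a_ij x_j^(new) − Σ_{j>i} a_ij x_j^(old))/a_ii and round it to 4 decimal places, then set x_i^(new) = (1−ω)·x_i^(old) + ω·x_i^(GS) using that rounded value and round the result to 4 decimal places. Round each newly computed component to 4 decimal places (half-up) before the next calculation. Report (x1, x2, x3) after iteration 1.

(0.0000, -1.1000, -1.1550)

Iteration 1:
  x1: GS value = (0 - (4)·0.0000 - (4)·0.0000) / (12) = 0.0000;  x1 ← (1−ω)·0.0000 + ω·0.0000 = 0.0000
  x2: GS value = (-6 - (1)·0.0000 - (-3)·0.0000) / (6) = -1.0000;  x2 ← (1−ω)·0.0000 + ω·-1.0000 = -1.1000
  x3: GS value = (3 - (1)·0.0000 - (3)·-1.1000) / (-6) = -1.0500;  x3 ← (1−ω)·0.0000 + ω·-1.0500 = -1.1550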